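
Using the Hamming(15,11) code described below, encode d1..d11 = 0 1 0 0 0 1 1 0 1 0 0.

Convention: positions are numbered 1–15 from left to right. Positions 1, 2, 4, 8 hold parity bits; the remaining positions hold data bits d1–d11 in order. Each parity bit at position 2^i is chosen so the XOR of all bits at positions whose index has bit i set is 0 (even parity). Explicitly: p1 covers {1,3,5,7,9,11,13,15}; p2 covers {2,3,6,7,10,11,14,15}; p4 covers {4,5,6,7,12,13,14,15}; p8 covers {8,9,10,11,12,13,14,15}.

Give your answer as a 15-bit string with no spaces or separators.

100010010110100

Place data at non-parity positions: p1 p2 0 p4 1 0 0 p8 0 1 1 0 1 0 0
p1 (pos 1,3,5,7,9,11,13,15): XOR of data positions = 0⊕1⊕0⊕0⊕1⊕1⊕0 = 1
p2 (pos 2,3,6,7,10,11,14,15): XOR of data positions = 0⊕0⊕0⊕1⊕1⊕0⊕0 = 0
p4 (pos 4,5,6,7,12,13,14,15): XOR of data positions = 1⊕0⊕0⊕0⊕1⊕0⊕0 = 0
p8 (pos 8,9,10,11,12,13,14,15): XOR of data positions = 0⊕1⊕1⊕0⊕1⊕0⊕0 = 1
Codeword: 100010010110100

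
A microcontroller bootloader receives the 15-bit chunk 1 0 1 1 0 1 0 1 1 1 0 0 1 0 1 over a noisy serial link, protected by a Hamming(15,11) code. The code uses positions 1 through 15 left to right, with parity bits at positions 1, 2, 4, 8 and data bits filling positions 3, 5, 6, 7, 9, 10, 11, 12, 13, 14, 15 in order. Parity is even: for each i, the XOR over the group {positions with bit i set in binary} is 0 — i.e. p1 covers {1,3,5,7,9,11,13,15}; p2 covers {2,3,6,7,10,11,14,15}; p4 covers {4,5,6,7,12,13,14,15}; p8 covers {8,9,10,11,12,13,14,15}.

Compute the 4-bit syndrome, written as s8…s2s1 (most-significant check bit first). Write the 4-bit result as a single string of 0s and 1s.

1001

s1 (pos 1,3,5,7,9,11,13,15): 1⊕1⊕0⊕0⊕1⊕0⊕1⊕1 = 1
s2 (pos 2,3,6,7,10,11,14,15): 0⊕1⊕1⊕0⊕1⊕0⊕0⊕1 = 0
s4 (pos 4,5,6,7,12,13,14,15): 1⊕0⊕1⊕0⊕0⊕1⊕0⊕1 = 0
s8 (pos 8,9,10,11,12,13,14,15): 1⊕1⊕1⊕0⊕0⊕1⊕0⊕1 = 1
Syndrome s8…s1 = 1001 → error at position 9.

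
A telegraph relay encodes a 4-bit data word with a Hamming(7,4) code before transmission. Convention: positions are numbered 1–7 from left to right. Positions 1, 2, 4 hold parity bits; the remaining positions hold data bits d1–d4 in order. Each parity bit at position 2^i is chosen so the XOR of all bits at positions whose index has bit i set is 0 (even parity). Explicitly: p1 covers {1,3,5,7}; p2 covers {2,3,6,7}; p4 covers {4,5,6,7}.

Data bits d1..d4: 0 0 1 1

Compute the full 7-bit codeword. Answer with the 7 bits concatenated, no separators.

Place data at non-parity positions: p1 p2 0 p4 0 1 1
p1 (pos 1,3,5,7): XOR of data positions = 0⊕0⊕1 = 1
p2 (pos 2,3,6,7): XOR of data positions = 0⊕1⊕1 = 0
p4 (pos 4,5,6,7): XOR of data positions = 0⊕1⊕1 = 0
Codeword: 1000011

1000011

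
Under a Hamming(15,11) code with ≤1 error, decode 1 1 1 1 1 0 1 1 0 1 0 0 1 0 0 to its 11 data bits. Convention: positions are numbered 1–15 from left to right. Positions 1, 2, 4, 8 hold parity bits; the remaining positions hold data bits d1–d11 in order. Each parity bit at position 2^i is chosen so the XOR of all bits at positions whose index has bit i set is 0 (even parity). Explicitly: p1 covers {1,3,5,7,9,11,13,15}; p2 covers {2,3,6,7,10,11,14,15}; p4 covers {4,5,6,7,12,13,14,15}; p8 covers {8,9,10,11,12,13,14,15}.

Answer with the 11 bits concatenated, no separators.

s1 (pos 1,3,5,7,9,11,13,15): 1⊕1⊕1⊕1⊕0⊕0⊕1⊕0 = 1
s2 (pos 2,3,6,7,10,11,14,15): 1⊕1⊕0⊕1⊕1⊕0⊕0⊕0 = 0
s4 (pos 4,5,6,7,12,13,14,15): 1⊕1⊕0⊕1⊕0⊕1⊕0⊕0 = 0
s8 (pos 8,9,10,11,12,13,14,15): 1⊕0⊕1⊕0⊕0⊕1⊕0⊕0 = 1
Syndrome s8…s1 = 1001 → error at position 9.
Flip position 9: 111110110100100 → 111110111100100
Read data bits from positions 3,5,6,7,9,10,11,12,13,14,15: 11011100100

11011100100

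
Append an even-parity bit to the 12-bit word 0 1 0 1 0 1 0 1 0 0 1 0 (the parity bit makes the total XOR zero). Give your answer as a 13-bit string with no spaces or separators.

0101010100101

XOR of the 12 data bits: 0⊕1⊕0⊕1⊕0⊕1⊕0⊕1⊕0⊕0⊕1⊕0 = 1
Parity bit = 1 (so all 13 bits XOR to 0).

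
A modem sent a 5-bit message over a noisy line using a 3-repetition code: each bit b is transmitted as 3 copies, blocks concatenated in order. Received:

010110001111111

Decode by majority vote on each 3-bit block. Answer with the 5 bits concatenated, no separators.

Block 1 (010): 1 one → 0
Block 2 (110): 2 ones → 1
Block 3 (001): 1 one → 0
Block 4 (111): 3 ones → 1
Block 5 (111): 3 ones → 1

01011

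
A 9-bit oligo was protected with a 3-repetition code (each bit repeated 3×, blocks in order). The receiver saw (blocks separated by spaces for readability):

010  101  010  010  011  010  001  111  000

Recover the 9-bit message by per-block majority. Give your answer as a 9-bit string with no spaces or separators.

Block 1 (010): 1 one → 0
Block 2 (101): 2 ones → 1
Block 3 (010): 1 one → 0
Block 4 (010): 1 one → 0
Block 5 (011): 2 ones → 1
Block 6 (010): 1 one → 0
Block 7 (001): 1 one → 0
Block 8 (111): 3 ones → 1
Block 9 (000): 0 ones → 0

010010010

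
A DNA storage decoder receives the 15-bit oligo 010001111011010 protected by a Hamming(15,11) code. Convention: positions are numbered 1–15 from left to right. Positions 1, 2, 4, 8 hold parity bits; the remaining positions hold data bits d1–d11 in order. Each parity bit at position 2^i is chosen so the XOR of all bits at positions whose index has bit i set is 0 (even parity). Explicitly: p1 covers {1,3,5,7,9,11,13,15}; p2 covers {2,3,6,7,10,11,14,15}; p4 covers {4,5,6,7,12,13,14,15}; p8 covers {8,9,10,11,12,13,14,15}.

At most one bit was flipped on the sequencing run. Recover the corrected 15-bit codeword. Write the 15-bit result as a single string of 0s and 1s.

010001111001010

s1 (pos 1,3,5,7,9,11,13,15): 0⊕0⊕0⊕1⊕1⊕1⊕0⊕0 = 1
s2 (pos 2,3,6,7,10,11,14,15): 1⊕0⊕1⊕1⊕0⊕1⊕1⊕0 = 1
s4 (pos 4,5,6,7,12,13,14,15): 0⊕0⊕1⊕1⊕1⊕0⊕1⊕0 = 0
s8 (pos 8,9,10,11,12,13,14,15): 1⊕1⊕0⊕1⊕1⊕0⊕1⊕0 = 1
Syndrome s8…s1 = 1011 → error at position 11.
Flip position 11: 010001111011010 → 010001111001010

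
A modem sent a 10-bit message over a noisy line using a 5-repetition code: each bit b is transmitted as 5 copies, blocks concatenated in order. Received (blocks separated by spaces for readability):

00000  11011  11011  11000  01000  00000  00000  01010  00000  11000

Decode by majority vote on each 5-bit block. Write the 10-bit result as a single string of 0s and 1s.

Block 1 (00000): 0 ones → 0
Block 2 (11011): 4 ones → 1
Block 3 (11011): 4 ones → 1
Block 4 (11000): 2 ones → 0
Block 5 (01000): 1 one → 0
Block 6 (00000): 0 ones → 0
Block 7 (00000): 0 ones → 0
Block 8 (01010): 2 ones → 0
Block 9 (00000): 0 ones → 0
Block 10 (11000): 2 ones → 0

0110000000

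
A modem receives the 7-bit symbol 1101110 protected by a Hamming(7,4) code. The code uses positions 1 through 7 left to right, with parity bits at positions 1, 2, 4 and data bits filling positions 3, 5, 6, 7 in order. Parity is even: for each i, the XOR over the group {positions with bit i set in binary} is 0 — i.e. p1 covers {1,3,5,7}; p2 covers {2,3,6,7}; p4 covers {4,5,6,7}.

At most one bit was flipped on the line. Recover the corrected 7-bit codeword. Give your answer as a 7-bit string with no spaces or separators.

s1 (pos 1,3,5,7): 1⊕0⊕1⊕0 = 0
s2 (pos 2,3,6,7): 1⊕0⊕1⊕0 = 0
s4 (pos 4,5,6,7): 1⊕1⊕1⊕0 = 1
Syndrome s4…s1 = 100 → error at position 4.
Flip position 4: 1101110 → 1100110

1100110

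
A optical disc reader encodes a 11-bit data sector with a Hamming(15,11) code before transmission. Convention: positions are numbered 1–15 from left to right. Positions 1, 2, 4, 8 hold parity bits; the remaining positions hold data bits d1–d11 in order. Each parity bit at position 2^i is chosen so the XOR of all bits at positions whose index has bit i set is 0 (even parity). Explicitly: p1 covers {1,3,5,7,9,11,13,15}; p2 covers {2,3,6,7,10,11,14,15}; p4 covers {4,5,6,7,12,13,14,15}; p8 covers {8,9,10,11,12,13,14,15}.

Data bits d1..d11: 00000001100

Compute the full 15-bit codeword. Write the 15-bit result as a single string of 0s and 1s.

100000000001100

Place data at non-parity positions: p1 p2 0 p4 0 0 0 p8 0 0 0 1 1 0 0
p1 (pos 1,3,5,7,9,11,13,15): XOR of data positions = 0⊕0⊕0⊕0⊕0⊕1⊕0 = 1
p2 (pos 2,3,6,7,10,11,14,15): XOR of data positions = 0⊕0⊕0⊕0⊕0⊕0⊕0 = 0
p4 (pos 4,5,6,7,12,13,14,15): XOR of data positions = 0⊕0⊕0⊕1⊕1⊕0⊕0 = 0
p8 (pos 8,9,10,11,12,13,14,15): XOR of data positions = 0⊕0⊕0⊕1⊕1⊕0⊕0 = 0
Codeword: 100000000001100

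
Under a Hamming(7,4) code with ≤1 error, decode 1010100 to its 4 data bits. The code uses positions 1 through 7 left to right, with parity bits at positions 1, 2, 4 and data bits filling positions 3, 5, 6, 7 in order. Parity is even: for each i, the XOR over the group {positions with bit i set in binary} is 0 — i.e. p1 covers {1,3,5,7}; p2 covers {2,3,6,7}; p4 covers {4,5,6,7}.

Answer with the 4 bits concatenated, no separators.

s1 (pos 1,3,5,7): 1⊕1⊕1⊕0 = 1
s2 (pos 2,3,6,7): 0⊕1⊕0⊕0 = 1
s4 (pos 4,5,6,7): 0⊕1⊕0⊕0 = 1
Syndrome s4…s1 = 111 → error at position 7.
Flip position 7: 1010100 → 1010101
Read data bits from positions 3,5,6,7: 1101

1101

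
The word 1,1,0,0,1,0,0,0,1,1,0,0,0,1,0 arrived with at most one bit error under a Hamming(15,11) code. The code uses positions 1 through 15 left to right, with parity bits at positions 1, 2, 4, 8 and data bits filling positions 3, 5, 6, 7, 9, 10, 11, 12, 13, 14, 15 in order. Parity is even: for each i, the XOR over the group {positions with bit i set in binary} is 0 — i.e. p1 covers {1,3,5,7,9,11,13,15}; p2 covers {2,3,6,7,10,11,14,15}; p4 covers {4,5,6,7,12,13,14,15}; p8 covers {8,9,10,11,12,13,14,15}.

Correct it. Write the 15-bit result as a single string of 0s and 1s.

110010001110010

s1 (pos 1,3,5,7,9,11,13,15): 1⊕0⊕1⊕0⊕1⊕0⊕0⊕0 = 1
s2 (pos 2,3,6,7,10,11,14,15): 1⊕0⊕0⊕0⊕1⊕0⊕1⊕0 = 1
s4 (pos 4,5,6,7,12,13,14,15): 0⊕1⊕0⊕0⊕0⊕0⊕1⊕0 = 0
s8 (pos 8,9,10,11,12,13,14,15): 0⊕1⊕1⊕0⊕0⊕0⊕1⊕0 = 1
Syndrome s8…s1 = 1011 → error at position 11.
Flip position 11: 110010001100010 → 110010001110010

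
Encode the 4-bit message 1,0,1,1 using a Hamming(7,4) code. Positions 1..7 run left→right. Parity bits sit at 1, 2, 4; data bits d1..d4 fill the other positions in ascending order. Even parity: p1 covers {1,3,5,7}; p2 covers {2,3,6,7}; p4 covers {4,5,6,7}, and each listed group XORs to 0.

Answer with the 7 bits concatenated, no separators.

0110011

Place data at non-parity positions: p1 p2 1 p4 0 1 1
p1 (pos 1,3,5,7): XOR of data positions = 1⊕0⊕1 = 0
p2 (pos 2,3,6,7): XOR of data positions = 1⊕1⊕1 = 1
p4 (pos 4,5,6,7): XOR of data positions = 0⊕1⊕1 = 0
Codeword: 0110011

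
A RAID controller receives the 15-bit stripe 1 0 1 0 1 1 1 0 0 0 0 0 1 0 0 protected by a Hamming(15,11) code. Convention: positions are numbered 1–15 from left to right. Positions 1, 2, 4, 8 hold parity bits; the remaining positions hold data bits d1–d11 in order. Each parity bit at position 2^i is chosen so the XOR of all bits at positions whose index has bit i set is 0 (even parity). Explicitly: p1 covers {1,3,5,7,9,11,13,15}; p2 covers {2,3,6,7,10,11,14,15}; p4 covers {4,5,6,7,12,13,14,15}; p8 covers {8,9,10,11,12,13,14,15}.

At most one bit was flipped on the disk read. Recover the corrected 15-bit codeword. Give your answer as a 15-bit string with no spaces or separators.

101011100010100

s1 (pos 1,3,5,7,9,11,13,15): 1⊕1⊕1⊕1⊕0⊕0⊕1⊕0 = 1
s2 (pos 2,3,6,7,10,11,14,15): 0⊕1⊕1⊕1⊕0⊕0⊕0⊕0 = 1
s4 (pos 4,5,6,7,12,13,14,15): 0⊕1⊕1⊕1⊕0⊕1⊕0⊕0 = 0
s8 (pos 8,9,10,11,12,13,14,15): 0⊕0⊕0⊕0⊕0⊕1⊕0⊕0 = 1
Syndrome s8…s1 = 1011 → error at position 11.
Flip position 11: 101011100000100 → 101011100010100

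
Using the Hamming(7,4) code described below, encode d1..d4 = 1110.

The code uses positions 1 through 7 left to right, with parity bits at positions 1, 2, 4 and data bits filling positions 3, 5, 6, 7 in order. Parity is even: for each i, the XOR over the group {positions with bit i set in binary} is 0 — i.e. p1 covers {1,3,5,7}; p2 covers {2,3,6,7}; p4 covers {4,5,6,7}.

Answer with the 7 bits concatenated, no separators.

Place data at non-parity positions: p1 p2 1 p4 1 1 0
p1 (pos 1,3,5,7): XOR of data positions = 1⊕1⊕0 = 0
p2 (pos 2,3,6,7): XOR of data positions = 1⊕1⊕0 = 0
p4 (pos 4,5,6,7): XOR of data positions = 1⊕1⊕0 = 0
Codeword: 0010110

0010110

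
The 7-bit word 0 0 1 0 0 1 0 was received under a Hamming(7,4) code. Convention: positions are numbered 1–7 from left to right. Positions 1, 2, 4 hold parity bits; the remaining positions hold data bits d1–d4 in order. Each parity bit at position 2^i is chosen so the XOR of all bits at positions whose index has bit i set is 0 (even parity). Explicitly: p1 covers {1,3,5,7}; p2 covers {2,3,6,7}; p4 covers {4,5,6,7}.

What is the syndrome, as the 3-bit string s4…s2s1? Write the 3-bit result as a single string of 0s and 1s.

s1 (pos 1,3,5,7): 0⊕1⊕0⊕0 = 1
s2 (pos 2,3,6,7): 0⊕1⊕1⊕0 = 0
s4 (pos 4,5,6,7): 0⊕0⊕1⊕0 = 1
Syndrome s4…s1 = 101 → error at position 5.

101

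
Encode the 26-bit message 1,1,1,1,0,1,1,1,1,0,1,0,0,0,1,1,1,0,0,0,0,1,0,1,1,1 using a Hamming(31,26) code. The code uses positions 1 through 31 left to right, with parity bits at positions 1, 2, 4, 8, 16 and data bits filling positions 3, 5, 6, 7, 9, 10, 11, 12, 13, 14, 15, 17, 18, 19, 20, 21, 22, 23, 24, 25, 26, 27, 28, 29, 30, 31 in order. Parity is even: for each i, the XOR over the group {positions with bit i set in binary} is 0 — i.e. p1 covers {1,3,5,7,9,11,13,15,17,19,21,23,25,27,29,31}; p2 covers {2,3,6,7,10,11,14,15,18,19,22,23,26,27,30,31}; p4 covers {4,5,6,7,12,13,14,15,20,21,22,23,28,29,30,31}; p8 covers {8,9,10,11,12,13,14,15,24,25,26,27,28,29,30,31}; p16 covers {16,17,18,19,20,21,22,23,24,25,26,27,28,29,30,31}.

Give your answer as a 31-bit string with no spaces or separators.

Place data at non-parity positions: p1 p2 1 p4 1 1 1 p8 0 1 1 1 1 0 1 p16 0 0 0 1 1 1 0 0 0 0 1 0 1 1 1
p1 (pos 1,3,5,7,9,11,13,15,17,19,21,23,25,27,29,31): XOR of data positions = 1⊕1⊕1⊕0⊕1⊕1⊕1⊕0⊕0⊕1⊕0⊕0⊕1⊕1⊕1 = 0
p2 (pos 2,3,6,7,10,11,14,15,18,19,22,23,26,27,30,31): XOR of data positions = 1⊕1⊕1⊕1⊕1⊕0⊕1⊕0⊕0⊕1⊕0⊕0⊕1⊕1⊕1 = 0
p4 (pos 4,5,6,7,12,13,14,15,20,21,22,23,28,29,30,31): XOR of data positions = 1⊕1⊕1⊕1⊕1⊕0⊕1⊕1⊕1⊕1⊕0⊕0⊕1⊕1⊕1 = 0
p8 (pos 8,9,10,11,12,13,14,15,24,25,26,27,28,29,30,31): XOR of data positions = 0⊕1⊕1⊕1⊕1⊕0⊕1⊕0⊕0⊕0⊕1⊕0⊕1⊕1⊕1 = 1
p16 (pos 16,17,18,19,20,21,22,23,24,25,26,27,28,29,30,31): XOR of data positions = 0⊕0⊕0⊕1⊕1⊕1⊕0⊕0⊕0⊕0⊕1⊕0⊕1⊕1⊕1 = 1
Codeword: 0010111101111011000111000010111

0010111101111011000111000010111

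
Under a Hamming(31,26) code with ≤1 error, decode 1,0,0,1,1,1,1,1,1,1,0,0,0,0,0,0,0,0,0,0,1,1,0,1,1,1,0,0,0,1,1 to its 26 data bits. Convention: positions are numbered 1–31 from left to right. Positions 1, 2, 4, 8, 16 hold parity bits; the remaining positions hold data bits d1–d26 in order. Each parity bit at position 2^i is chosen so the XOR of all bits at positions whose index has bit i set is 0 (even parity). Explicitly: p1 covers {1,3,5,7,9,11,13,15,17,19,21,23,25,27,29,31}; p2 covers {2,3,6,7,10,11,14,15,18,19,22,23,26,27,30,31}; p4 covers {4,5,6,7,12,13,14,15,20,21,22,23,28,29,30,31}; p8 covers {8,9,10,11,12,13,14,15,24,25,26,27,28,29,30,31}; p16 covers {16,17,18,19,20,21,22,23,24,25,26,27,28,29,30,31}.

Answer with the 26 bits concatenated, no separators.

s1 (pos 1,3,5,7,9,11,13,15,17,19,21,23,25,27,29,31): 1⊕0⊕1⊕1⊕1⊕0⊕0⊕0⊕0⊕0⊕1⊕0⊕1⊕0⊕0⊕1 = 1
s2 (pos 2,3,6,7,10,11,14,15,18,19,22,23,26,27,30,31): 0⊕0⊕1⊕1⊕1⊕0⊕0⊕0⊕0⊕0⊕1⊕0⊕1⊕0⊕1⊕1 = 1
s4 (pos 4,5,6,7,12,13,14,15,20,21,22,23,28,29,30,31): 1⊕1⊕1⊕1⊕0⊕0⊕0⊕0⊕0⊕1⊕1⊕0⊕0⊕0⊕1⊕1 = 0
s8 (pos 8,9,10,11,12,13,14,15,24,25,26,27,28,29,30,31): 1⊕1⊕1⊕0⊕0⊕0⊕0⊕0⊕1⊕1⊕1⊕0⊕0⊕0⊕1⊕1 = 0
s16 (pos 16,17,18,19,20,21,22,23,24,25,26,27,28,29,30,31): 0⊕0⊕0⊕0⊕0⊕1⊕1⊕0⊕1⊕1⊕1⊕0⊕0⊕0⊕1⊕1 = 1
Syndrome s16…s1 = 10011 → error at position 19.
Flip position 19: 1001111111000000000011011100011 → 1001111111000000001011011100011
Read data bits from positions 3,5,6,7,9,10,11,12,13,14,15,17,18,19,20,21,22,23,24,25,26,27,28,29,30,31: 01111100000001011011100011

01111100000001011011100011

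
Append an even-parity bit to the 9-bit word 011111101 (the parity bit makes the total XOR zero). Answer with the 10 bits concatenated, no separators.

0111111011

XOR of the 9 data bits: 0⊕1⊕1⊕1⊕1⊕1⊕1⊕0⊕1 = 1
Parity bit = 1 (so all 10 bits XOR to 0).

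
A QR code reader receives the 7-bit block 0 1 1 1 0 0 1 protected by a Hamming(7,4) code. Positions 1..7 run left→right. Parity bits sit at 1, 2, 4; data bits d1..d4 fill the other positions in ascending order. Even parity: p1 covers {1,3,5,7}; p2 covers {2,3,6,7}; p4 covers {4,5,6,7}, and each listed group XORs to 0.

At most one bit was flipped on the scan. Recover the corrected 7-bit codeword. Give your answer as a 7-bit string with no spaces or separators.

s1 (pos 1,3,5,7): 0⊕1⊕0⊕1 = 0
s2 (pos 2,3,6,7): 1⊕1⊕0⊕1 = 1
s4 (pos 4,5,6,7): 1⊕0⊕0⊕1 = 0
Syndrome s4…s1 = 010 → error at position 2.
Flip position 2: 0111001 → 0011001

0011001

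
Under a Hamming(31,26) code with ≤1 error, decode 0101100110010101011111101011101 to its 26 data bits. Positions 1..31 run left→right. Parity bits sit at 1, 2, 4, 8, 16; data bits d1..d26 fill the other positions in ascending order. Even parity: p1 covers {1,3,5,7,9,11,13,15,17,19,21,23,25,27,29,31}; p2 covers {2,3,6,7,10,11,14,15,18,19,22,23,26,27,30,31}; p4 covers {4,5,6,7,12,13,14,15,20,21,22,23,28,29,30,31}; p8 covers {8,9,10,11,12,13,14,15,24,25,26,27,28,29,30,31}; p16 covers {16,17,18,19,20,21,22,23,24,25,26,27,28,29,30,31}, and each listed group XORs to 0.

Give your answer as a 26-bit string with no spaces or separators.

s1 (pos 1,3,5,7,9,11,13,15,17,19,21,23,25,27,29,31): 0⊕0⊕1⊕0⊕1⊕0⊕0⊕0⊕0⊕1⊕1⊕1⊕1⊕1⊕1⊕1 = 1
s2 (pos 2,3,6,7,10,11,14,15,18,19,22,23,26,27,30,31): 1⊕0⊕0⊕0⊕0⊕0⊕1⊕0⊕1⊕1⊕1⊕1⊕0⊕1⊕0⊕1 = 0
s4 (pos 4,5,6,7,12,13,14,15,20,21,22,23,28,29,30,31): 1⊕1⊕0⊕0⊕1⊕0⊕1⊕0⊕1⊕1⊕1⊕1⊕1⊕1⊕0⊕1 = 1
s8 (pos 8,9,10,11,12,13,14,15,24,25,26,27,28,29,30,31): 1⊕1⊕0⊕0⊕1⊕0⊕1⊕0⊕0⊕1⊕0⊕1⊕1⊕1⊕0⊕1 = 1
s16 (pos 16,17,18,19,20,21,22,23,24,25,26,27,28,29,30,31): 1⊕0⊕1⊕1⊕1⊕1⊕1⊕1⊕0⊕1⊕0⊕1⊕1⊕1⊕0⊕1 = 0
Syndrome s16…s1 = 01101 → error at position 13.
Flip position 13: 0101100110010101011111101011101 → 0101100110011101011111101011101
Read data bits from positions 3,5,6,7,9,10,11,12,13,14,15,17,18,19,20,21,22,23,24,25,26,27,28,29,30,31: 01001001110011111101011101

01001001110011111101011101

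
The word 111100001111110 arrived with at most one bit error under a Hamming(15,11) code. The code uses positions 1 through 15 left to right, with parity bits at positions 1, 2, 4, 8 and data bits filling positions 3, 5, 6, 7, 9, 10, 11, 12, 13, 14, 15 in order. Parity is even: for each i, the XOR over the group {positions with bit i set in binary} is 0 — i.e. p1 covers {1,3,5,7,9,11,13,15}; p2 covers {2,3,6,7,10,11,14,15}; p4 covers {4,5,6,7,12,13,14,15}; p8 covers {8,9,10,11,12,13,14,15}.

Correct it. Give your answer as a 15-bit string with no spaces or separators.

110100001111110

s1 (pos 1,3,5,7,9,11,13,15): 1⊕1⊕0⊕0⊕1⊕1⊕1⊕0 = 1
s2 (pos 2,3,6,7,10,11,14,15): 1⊕1⊕0⊕0⊕1⊕1⊕1⊕0 = 1
s4 (pos 4,5,6,7,12,13,14,15): 1⊕0⊕0⊕0⊕1⊕1⊕1⊕0 = 0
s8 (pos 8,9,10,11,12,13,14,15): 0⊕1⊕1⊕1⊕1⊕1⊕1⊕0 = 0
Syndrome s8…s1 = 0011 → error at position 3.
Flip position 3: 111100001111110 → 110100001111110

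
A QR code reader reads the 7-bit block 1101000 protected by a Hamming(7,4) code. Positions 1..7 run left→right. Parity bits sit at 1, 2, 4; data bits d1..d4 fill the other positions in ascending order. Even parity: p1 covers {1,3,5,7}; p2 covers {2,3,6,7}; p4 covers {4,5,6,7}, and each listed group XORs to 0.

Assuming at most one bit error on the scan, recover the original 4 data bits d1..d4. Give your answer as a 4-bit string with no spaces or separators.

s1 (pos 1,3,5,7): 1⊕0⊕0⊕0 = 1
s2 (pos 2,3,6,7): 1⊕0⊕0⊕0 = 1
s4 (pos 4,5,6,7): 1⊕0⊕0⊕0 = 1
Syndrome s4…s1 = 111 → error at position 7.
Flip position 7: 1101000 → 1101001
Read data bits from positions 3,5,6,7: 0001

0001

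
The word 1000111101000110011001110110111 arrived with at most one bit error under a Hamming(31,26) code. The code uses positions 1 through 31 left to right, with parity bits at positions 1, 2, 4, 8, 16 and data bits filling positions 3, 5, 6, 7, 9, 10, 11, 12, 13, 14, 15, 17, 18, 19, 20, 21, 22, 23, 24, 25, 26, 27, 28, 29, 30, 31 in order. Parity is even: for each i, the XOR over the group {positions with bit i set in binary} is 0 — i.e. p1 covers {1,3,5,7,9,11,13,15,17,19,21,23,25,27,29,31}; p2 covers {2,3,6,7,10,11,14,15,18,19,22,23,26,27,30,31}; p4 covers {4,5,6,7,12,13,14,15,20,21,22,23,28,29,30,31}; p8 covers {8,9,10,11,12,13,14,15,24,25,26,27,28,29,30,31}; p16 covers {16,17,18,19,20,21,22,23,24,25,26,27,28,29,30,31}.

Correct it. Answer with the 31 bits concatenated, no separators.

1010111101000110011001110110111

s1 (pos 1,3,5,7,9,11,13,15,17,19,21,23,25,27,29,31): 1⊕0⊕1⊕1⊕0⊕0⊕0⊕1⊕0⊕1⊕0⊕1⊕0⊕1⊕1⊕1 = 1
s2 (pos 2,3,6,7,10,11,14,15,18,19,22,23,26,27,30,31): 0⊕0⊕1⊕1⊕1⊕0⊕1⊕1⊕1⊕1⊕1⊕1⊕1⊕1⊕1⊕1 = 1
s4 (pos 4,5,6,7,12,13,14,15,20,21,22,23,28,29,30,31): 0⊕1⊕1⊕1⊕0⊕0⊕1⊕1⊕0⊕0⊕1⊕1⊕0⊕1⊕1⊕1 = 0
s8 (pos 8,9,10,11,12,13,14,15,24,25,26,27,28,29,30,31): 1⊕0⊕1⊕0⊕0⊕0⊕1⊕1⊕1⊕0⊕1⊕1⊕0⊕1⊕1⊕1 = 0
s16 (pos 16,17,18,19,20,21,22,23,24,25,26,27,28,29,30,31): 0⊕0⊕1⊕1⊕0⊕0⊕1⊕1⊕1⊕0⊕1⊕1⊕0⊕1⊕1⊕1 = 0
Syndrome s16…s1 = 00011 → error at position 3.
Flip position 3: 1000111101000110011001110110111 → 1010111101000110011001110110111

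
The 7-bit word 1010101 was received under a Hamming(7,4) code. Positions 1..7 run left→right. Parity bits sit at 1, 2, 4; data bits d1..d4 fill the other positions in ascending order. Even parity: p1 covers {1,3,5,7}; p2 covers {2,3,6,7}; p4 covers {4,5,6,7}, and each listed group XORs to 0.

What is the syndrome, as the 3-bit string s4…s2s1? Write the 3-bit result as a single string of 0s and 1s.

000

s1 (pos 1,3,5,7): 1⊕1⊕1⊕1 = 0
s2 (pos 2,3,6,7): 0⊕1⊕0⊕1 = 0
s4 (pos 4,5,6,7): 0⊕1⊕0⊕1 = 0
Syndrome s4…s1 = 000 → no error.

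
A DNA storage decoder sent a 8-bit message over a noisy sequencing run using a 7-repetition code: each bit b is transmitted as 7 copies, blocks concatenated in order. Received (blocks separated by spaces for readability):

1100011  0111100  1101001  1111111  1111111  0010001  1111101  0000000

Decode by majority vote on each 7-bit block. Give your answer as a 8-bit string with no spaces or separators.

11111010

Block 1 (1100011): 4 ones → 1
Block 2 (0111100): 4 ones → 1
Block 3 (1101001): 4 ones → 1
Block 4 (1111111): 7 ones → 1
Block 5 (1111111): 7 ones → 1
Block 6 (0010001): 2 ones → 0
Block 7 (1111101): 6 ones → 1
Block 8 (0000000): 0 ones → 0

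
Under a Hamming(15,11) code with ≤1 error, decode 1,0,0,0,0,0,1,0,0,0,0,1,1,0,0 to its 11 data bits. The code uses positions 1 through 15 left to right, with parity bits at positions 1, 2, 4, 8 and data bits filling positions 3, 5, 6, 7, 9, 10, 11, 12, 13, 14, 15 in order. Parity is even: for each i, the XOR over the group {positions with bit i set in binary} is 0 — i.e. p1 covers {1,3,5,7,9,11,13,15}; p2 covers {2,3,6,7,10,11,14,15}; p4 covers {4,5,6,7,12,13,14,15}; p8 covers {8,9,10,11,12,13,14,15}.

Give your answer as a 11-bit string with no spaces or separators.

00000001100

s1 (pos 1,3,5,7,9,11,13,15): 1⊕0⊕0⊕1⊕0⊕0⊕1⊕0 = 1
s2 (pos 2,3,6,7,10,11,14,15): 0⊕0⊕0⊕1⊕0⊕0⊕0⊕0 = 1
s4 (pos 4,5,6,7,12,13,14,15): 0⊕0⊕0⊕1⊕1⊕1⊕0⊕0 = 1
s8 (pos 8,9,10,11,12,13,14,15): 0⊕0⊕0⊕0⊕1⊕1⊕0⊕0 = 0
Syndrome s8…s1 = 0111 → error at position 7.
Flip position 7: 100000100001100 → 100000000001100
Read data bits from positions 3,5,6,7,9,10,11,12,13,14,15: 00000001100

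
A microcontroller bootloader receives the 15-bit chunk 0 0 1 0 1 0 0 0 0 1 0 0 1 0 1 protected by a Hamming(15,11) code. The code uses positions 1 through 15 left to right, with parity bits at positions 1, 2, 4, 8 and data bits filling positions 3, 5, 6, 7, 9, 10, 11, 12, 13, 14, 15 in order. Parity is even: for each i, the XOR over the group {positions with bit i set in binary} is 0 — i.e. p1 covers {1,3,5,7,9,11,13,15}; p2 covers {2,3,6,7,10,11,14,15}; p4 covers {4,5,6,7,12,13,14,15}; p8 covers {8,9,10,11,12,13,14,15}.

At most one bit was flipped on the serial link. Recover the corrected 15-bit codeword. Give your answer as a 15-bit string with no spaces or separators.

s1 (pos 1,3,5,7,9,11,13,15): 0⊕1⊕1⊕0⊕0⊕0⊕1⊕1 = 0
s2 (pos 2,3,6,7,10,11,14,15): 0⊕1⊕0⊕0⊕1⊕0⊕0⊕1 = 1
s4 (pos 4,5,6,7,12,13,14,15): 0⊕1⊕0⊕0⊕0⊕1⊕0⊕1 = 1
s8 (pos 8,9,10,11,12,13,14,15): 0⊕0⊕1⊕0⊕0⊕1⊕0⊕1 = 1
Syndrome s8…s1 = 1110 → error at position 14.
Flip position 14: 001010000100101 → 001010000100111

001010000100111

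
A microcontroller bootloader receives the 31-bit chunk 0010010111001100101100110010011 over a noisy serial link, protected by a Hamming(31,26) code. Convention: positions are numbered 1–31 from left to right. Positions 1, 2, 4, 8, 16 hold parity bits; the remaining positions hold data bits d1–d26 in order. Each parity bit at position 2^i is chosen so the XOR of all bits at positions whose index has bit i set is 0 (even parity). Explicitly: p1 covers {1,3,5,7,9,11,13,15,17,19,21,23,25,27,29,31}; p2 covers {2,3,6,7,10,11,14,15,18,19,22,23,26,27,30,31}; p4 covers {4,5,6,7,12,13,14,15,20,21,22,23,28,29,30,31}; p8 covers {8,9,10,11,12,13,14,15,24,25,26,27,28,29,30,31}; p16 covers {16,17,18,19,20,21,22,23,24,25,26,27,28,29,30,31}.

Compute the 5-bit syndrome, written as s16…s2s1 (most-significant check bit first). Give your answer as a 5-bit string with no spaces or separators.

s1 (pos 1,3,5,7,9,11,13,15,17,19,21,23,25,27,29,31): 0⊕1⊕0⊕0⊕1⊕0⊕1⊕0⊕1⊕1⊕0⊕1⊕0⊕1⊕0⊕1 = 0
s2 (pos 2,3,6,7,10,11,14,15,18,19,22,23,26,27,30,31): 0⊕1⊕1⊕0⊕1⊕0⊕1⊕0⊕0⊕1⊕0⊕1⊕0⊕1⊕1⊕1 = 1
s4 (pos 4,5,6,7,12,13,14,15,20,21,22,23,28,29,30,31): 0⊕0⊕1⊕0⊕0⊕1⊕1⊕0⊕1⊕0⊕0⊕1⊕0⊕0⊕1⊕1 = 1
s8 (pos 8,9,10,11,12,13,14,15,24,25,26,27,28,29,30,31): 1⊕1⊕1⊕0⊕0⊕1⊕1⊕0⊕1⊕0⊕0⊕1⊕0⊕0⊕1⊕1 = 1
s16 (pos 16,17,18,19,20,21,22,23,24,25,26,27,28,29,30,31): 0⊕1⊕0⊕1⊕1⊕0⊕0⊕1⊕1⊕0⊕0⊕1⊕0⊕0⊕1⊕1 = 0
Syndrome s16…s1 = 01110 → error at position 14.

01110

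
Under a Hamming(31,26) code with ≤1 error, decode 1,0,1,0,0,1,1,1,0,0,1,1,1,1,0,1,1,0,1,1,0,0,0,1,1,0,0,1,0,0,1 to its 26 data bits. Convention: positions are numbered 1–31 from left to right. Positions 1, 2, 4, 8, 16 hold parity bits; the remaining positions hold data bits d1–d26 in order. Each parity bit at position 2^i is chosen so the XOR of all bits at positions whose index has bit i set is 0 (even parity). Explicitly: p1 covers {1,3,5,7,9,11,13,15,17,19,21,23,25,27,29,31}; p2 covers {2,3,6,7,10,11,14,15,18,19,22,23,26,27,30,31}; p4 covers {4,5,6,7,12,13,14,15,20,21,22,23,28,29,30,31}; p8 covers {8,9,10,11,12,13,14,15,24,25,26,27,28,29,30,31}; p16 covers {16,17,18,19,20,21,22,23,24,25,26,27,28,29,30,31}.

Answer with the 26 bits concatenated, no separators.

10110001110101100011001001

s1 (pos 1,3,5,7,9,11,13,15,17,19,21,23,25,27,29,31): 1⊕1⊕0⊕1⊕0⊕1⊕1⊕0⊕1⊕1⊕0⊕0⊕1⊕0⊕0⊕1 = 1
s2 (pos 2,3,6,7,10,11,14,15,18,19,22,23,26,27,30,31): 0⊕1⊕1⊕1⊕0⊕1⊕1⊕0⊕0⊕1⊕0⊕0⊕0⊕0⊕0⊕1 = 1
s4 (pos 4,5,6,7,12,13,14,15,20,21,22,23,28,29,30,31): 0⊕0⊕1⊕1⊕1⊕1⊕1⊕0⊕1⊕0⊕0⊕0⊕1⊕0⊕0⊕1 = 0
s8 (pos 8,9,10,11,12,13,14,15,24,25,26,27,28,29,30,31): 1⊕0⊕0⊕1⊕1⊕1⊕1⊕0⊕1⊕1⊕0⊕0⊕1⊕0⊕0⊕1 = 1
s16 (pos 16,17,18,19,20,21,22,23,24,25,26,27,28,29,30,31): 1⊕1⊕0⊕1⊕1⊕0⊕0⊕0⊕1⊕1⊕0⊕0⊕1⊕0⊕0⊕1 = 0
Syndrome s16…s1 = 01011 → error at position 11.
Flip position 11: 1010011100111101101100011001001 → 1010011100011101101100011001001
Read data bits from positions 3,5,6,7,9,10,11,12,13,14,15,17,18,19,20,21,22,23,24,25,26,27,28,29,30,31: 10110001110101100011001001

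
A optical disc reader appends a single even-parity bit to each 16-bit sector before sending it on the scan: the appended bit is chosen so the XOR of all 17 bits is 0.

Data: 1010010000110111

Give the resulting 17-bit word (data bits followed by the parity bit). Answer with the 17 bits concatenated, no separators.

10100100001101110

XOR of the 16 data bits: 1⊕0⊕1⊕0⊕0⊕1⊕0⊕0⊕0⊕0⊕1⊕1⊕0⊕1⊕1⊕1 = 0
Parity bit = 0 (so all 17 bits XOR to 0).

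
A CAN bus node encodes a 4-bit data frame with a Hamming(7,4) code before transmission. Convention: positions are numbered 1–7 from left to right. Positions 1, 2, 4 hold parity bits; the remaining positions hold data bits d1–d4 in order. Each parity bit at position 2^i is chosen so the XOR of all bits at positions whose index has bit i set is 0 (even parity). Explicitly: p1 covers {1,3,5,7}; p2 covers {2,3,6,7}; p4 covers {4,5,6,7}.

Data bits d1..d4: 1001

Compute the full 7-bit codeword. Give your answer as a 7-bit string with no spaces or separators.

0011001

Place data at non-parity positions: p1 p2 1 p4 0 0 1
p1 (pos 1,3,5,7): XOR of data positions = 1⊕0⊕1 = 0
p2 (pos 2,3,6,7): XOR of data positions = 1⊕0⊕1 = 0
p4 (pos 4,5,6,7): XOR of data positions = 0⊕0⊕1 = 1
Codeword: 0011001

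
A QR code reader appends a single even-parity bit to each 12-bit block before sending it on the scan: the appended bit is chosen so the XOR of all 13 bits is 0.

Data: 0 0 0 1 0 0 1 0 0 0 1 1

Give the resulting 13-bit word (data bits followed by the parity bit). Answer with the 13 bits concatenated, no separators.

0001001000110

XOR of the 12 data bits: 0⊕0⊕0⊕1⊕0⊕0⊕1⊕0⊕0⊕0⊕1⊕1 = 0
Parity bit = 0 (so all 13 bits XOR to 0).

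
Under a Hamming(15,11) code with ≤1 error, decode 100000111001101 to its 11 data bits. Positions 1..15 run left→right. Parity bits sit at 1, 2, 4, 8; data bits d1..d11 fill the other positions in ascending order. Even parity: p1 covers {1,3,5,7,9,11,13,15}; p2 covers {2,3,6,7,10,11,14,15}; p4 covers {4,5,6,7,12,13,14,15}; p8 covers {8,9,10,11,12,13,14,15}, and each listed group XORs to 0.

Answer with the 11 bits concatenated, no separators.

00010001101

s1 (pos 1,3,5,7,9,11,13,15): 1⊕0⊕0⊕1⊕1⊕0⊕1⊕1 = 1
s2 (pos 2,3,6,7,10,11,14,15): 0⊕0⊕0⊕1⊕0⊕0⊕0⊕1 = 0
s4 (pos 4,5,6,7,12,13,14,15): 0⊕0⊕0⊕1⊕1⊕1⊕0⊕1 = 0
s8 (pos 8,9,10,11,12,13,14,15): 1⊕1⊕0⊕0⊕1⊕1⊕0⊕1 = 1
Syndrome s8…s1 = 1001 → error at position 9.
Flip position 9: 100000111001101 → 100000110001101
Read data bits from positions 3,5,6,7,9,10,11,12,13,14,15: 00010001101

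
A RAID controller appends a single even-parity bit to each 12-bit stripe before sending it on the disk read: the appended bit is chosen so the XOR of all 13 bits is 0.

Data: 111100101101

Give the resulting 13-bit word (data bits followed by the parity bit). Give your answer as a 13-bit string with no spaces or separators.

XOR of the 12 data bits: 1⊕1⊕1⊕1⊕0⊕0⊕1⊕0⊕1⊕1⊕0⊕1 = 0
Parity bit = 0 (so all 13 bits XOR to 0).

1111001011010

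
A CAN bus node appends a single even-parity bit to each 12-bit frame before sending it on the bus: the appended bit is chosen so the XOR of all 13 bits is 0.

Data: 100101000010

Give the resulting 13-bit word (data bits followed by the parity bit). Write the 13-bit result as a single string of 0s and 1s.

XOR of the 12 data bits: 1⊕0⊕0⊕1⊕0⊕1⊕0⊕0⊕0⊕0⊕1⊕0 = 0
Parity bit = 0 (so all 13 bits XOR to 0).

1001010000100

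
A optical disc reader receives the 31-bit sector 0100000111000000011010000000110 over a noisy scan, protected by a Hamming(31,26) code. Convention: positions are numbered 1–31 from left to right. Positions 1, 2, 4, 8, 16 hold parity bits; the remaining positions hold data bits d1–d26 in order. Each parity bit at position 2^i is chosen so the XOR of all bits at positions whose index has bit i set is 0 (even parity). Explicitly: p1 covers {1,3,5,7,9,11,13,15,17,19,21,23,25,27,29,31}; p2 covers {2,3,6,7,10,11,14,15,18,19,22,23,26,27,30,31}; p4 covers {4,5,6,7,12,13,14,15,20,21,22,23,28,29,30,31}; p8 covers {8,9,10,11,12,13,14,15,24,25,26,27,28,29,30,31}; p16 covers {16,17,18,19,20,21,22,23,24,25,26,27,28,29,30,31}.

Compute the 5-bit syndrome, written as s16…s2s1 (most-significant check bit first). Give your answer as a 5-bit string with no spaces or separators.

s1 (pos 1,3,5,7,9,11,13,15,17,19,21,23,25,27,29,31): 0⊕0⊕0⊕0⊕1⊕0⊕0⊕0⊕0⊕1⊕1⊕0⊕0⊕0⊕1⊕0 = 0
s2 (pos 2,3,6,7,10,11,14,15,18,19,22,23,26,27,30,31): 1⊕0⊕0⊕0⊕1⊕0⊕0⊕0⊕1⊕1⊕0⊕0⊕0⊕0⊕1⊕0 = 1
s4 (pos 4,5,6,7,12,13,14,15,20,21,22,23,28,29,30,31): 0⊕0⊕0⊕0⊕0⊕0⊕0⊕0⊕0⊕1⊕0⊕0⊕0⊕1⊕1⊕0 = 1
s8 (pos 8,9,10,11,12,13,14,15,24,25,26,27,28,29,30,31): 1⊕1⊕1⊕0⊕0⊕0⊕0⊕0⊕0⊕0⊕0⊕0⊕0⊕1⊕1⊕0 = 1
s16 (pos 16,17,18,19,20,21,22,23,24,25,26,27,28,29,30,31): 0⊕0⊕1⊕1⊕0⊕1⊕0⊕0⊕0⊕0⊕0⊕0⊕0⊕1⊕1⊕0 = 1
Syndrome s16…s1 = 11110 → error at position 30.

11110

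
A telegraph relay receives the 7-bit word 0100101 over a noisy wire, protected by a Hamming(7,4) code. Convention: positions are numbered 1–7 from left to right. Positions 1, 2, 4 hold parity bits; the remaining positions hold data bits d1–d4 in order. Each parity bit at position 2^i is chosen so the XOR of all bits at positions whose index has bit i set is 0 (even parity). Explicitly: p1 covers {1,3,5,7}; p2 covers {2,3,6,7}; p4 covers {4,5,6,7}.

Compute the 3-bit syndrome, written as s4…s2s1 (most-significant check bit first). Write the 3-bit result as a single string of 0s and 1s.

s1 (pos 1,3,5,7): 0⊕0⊕1⊕1 = 0
s2 (pos 2,3,6,7): 1⊕0⊕0⊕1 = 0
s4 (pos 4,5,6,7): 0⊕1⊕0⊕1 = 0
Syndrome s4…s1 = 000 → no error.

000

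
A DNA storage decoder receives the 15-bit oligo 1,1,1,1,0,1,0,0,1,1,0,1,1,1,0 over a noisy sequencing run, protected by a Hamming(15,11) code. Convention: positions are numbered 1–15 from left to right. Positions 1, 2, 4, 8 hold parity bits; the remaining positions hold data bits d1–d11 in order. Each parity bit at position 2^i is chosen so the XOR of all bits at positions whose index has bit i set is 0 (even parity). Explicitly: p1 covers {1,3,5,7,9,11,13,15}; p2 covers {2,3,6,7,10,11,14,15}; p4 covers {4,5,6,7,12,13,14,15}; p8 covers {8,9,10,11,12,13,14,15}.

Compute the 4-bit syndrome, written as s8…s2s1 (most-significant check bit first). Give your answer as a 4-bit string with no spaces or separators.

1110

s1 (pos 1,3,5,7,9,11,13,15): 1⊕1⊕0⊕0⊕1⊕0⊕1⊕0 = 0
s2 (pos 2,3,6,7,10,11,14,15): 1⊕1⊕1⊕0⊕1⊕0⊕1⊕0 = 1
s4 (pos 4,5,6,7,12,13,14,15): 1⊕0⊕1⊕0⊕1⊕1⊕1⊕0 = 1
s8 (pos 8,9,10,11,12,13,14,15): 0⊕1⊕1⊕0⊕1⊕1⊕1⊕0 = 1
Syndrome s8…s1 = 1110 → error at position 14.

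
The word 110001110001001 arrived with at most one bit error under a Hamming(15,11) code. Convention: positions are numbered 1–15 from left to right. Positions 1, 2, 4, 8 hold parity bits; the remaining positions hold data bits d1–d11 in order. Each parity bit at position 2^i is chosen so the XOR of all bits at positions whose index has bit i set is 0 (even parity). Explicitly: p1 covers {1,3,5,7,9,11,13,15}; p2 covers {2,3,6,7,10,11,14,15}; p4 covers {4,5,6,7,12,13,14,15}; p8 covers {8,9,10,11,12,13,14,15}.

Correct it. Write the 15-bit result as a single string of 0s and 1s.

110001111001001

s1 (pos 1,3,5,7,9,11,13,15): 1⊕0⊕0⊕1⊕0⊕0⊕0⊕1 = 1
s2 (pos 2,3,6,7,10,11,14,15): 1⊕0⊕1⊕1⊕0⊕0⊕0⊕1 = 0
s4 (pos 4,5,6,7,12,13,14,15): 0⊕0⊕1⊕1⊕1⊕0⊕0⊕1 = 0
s8 (pos 8,9,10,11,12,13,14,15): 1⊕0⊕0⊕0⊕1⊕0⊕0⊕1 = 1
Syndrome s8…s1 = 1001 → error at position 9.
Flip position 9: 110001110001001 → 110001111001001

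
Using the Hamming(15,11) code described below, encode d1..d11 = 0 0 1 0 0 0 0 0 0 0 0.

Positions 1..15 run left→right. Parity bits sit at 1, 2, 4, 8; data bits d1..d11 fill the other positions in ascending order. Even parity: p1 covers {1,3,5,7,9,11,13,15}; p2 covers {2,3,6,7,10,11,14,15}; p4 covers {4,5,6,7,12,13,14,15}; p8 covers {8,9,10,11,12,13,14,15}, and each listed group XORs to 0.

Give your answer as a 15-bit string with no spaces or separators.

Place data at non-parity positions: p1 p2 0 p4 0 1 0 p8 0 0 0 0 0 0 0
p1 (pos 1,3,5,7,9,11,13,15): XOR of data positions = 0⊕0⊕0⊕0⊕0⊕0⊕0 = 0
p2 (pos 2,3,6,7,10,11,14,15): XOR of data positions = 0⊕1⊕0⊕0⊕0⊕0⊕0 = 1
p4 (pos 4,5,6,7,12,13,14,15): XOR of data positions = 0⊕1⊕0⊕0⊕0⊕0⊕0 = 1
p8 (pos 8,9,10,11,12,13,14,15): XOR of data positions = 0⊕0⊕0⊕0⊕0⊕0⊕0 = 0
Codeword: 010101000000000

010101000000000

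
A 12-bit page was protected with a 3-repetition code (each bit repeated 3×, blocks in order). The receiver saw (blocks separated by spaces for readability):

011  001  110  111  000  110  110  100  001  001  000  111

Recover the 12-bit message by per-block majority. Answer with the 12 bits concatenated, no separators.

Block 1 (011): 2 ones → 1
Block 2 (001): 1 one → 0
Block 3 (110): 2 ones → 1
Block 4 (111): 3 ones → 1
Block 5 (000): 0 ones → 0
Block 6 (110): 2 ones → 1
Block 7 (110): 2 ones → 1
Block 8 (100): 1 one → 0
Block 9 (001): 1 one → 0
Block 10 (001): 1 one → 0
Block 11 (000): 0 ones → 0
Block 12 (111): 3 ones → 1

101101100001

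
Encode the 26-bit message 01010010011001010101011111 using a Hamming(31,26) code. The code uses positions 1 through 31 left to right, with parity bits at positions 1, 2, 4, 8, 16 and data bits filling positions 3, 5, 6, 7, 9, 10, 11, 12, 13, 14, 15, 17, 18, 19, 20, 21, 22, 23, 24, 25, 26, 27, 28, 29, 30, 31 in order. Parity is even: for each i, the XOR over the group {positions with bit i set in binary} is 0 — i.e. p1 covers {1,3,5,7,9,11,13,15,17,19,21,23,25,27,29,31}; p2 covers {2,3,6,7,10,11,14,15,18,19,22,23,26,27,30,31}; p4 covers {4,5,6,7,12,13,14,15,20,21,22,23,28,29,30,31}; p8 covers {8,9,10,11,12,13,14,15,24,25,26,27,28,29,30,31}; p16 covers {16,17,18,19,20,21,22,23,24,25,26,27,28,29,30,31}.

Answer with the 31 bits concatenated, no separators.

1100101100100111001010101011111

Place data at non-parity positions: p1 p2 0 p4 1 0 1 p8 0 0 1 0 0 1 1 p16 0 0 1 0 1 0 1 0 1 0 1 1 1 1 1
p1 (pos 1,3,5,7,9,11,13,15,17,19,21,23,25,27,29,31): XOR of data positions = 0⊕1⊕1⊕0⊕1⊕0⊕1⊕0⊕1⊕1⊕1⊕1⊕1⊕1⊕1 = 1
p2 (pos 2,3,6,7,10,11,14,15,18,19,22,23,26,27,30,31): XOR of data positions = 0⊕0⊕1⊕0⊕1⊕1⊕1⊕0⊕1⊕0⊕1⊕0⊕1⊕1⊕1 = 1
p4 (pos 4,5,6,7,12,13,14,15,20,21,22,23,28,29,30,31): XOR of data positions = 1⊕0⊕1⊕0⊕0⊕1⊕1⊕0⊕1⊕0⊕1⊕1⊕1⊕1⊕1 = 0
p8 (pos 8,9,10,11,12,13,14,15,24,25,26,27,28,29,30,31): XOR of data positions = 0⊕0⊕1⊕0⊕0⊕1⊕1⊕0⊕1⊕0⊕1⊕1⊕1⊕1⊕1 = 1
p16 (pos 16,17,18,19,20,21,22,23,24,25,26,27,28,29,30,31): XOR of data positions = 0⊕0⊕1⊕0⊕1⊕0⊕1⊕0⊕1⊕0⊕1⊕1⊕1⊕1⊕1 = 1
Codeword: 1100101100100111001010101011111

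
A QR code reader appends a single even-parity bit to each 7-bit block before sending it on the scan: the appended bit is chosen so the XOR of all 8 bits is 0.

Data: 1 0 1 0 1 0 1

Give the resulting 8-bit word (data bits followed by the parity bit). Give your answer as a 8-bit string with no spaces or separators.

XOR of the 7 data bits: 1⊕0⊕1⊕0⊕1⊕0⊕1 = 0
Parity bit = 0 (so all 8 bits XOR to 0).

10101010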